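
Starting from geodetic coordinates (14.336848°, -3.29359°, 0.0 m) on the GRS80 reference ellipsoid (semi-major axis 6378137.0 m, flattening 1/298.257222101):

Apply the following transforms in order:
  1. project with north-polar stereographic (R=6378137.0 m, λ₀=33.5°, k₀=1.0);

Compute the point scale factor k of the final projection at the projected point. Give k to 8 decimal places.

1.60304944

start: φ=14.336848°, λ=-3.293590°, h=0.000 m
→ into stereo (λ₀=33.5°): φ=14.33684800°, λ−λ₀=-36.79359000°
scale k = 1.60304944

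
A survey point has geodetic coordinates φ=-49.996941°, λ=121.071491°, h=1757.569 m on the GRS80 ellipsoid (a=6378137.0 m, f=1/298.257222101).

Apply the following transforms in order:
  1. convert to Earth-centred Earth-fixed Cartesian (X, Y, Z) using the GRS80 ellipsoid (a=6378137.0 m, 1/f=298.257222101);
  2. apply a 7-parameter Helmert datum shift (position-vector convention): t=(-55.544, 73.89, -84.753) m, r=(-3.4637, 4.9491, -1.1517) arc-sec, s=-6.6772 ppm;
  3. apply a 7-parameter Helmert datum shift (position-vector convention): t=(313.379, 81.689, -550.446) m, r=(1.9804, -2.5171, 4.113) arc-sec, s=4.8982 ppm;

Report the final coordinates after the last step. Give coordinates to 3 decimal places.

X=-2120662.159 m, Y=3519759.004 m, Z=-4864543.491 m

start: φ=-49.996941°, λ=121.071491°, h=1757.569 m
→ ECEF (a=6378137.000, f=1/298.257222101): X=-2120815.8875, Y=3519675.1136, Z=-4863916.6380
→ Helmert 7p (PV): X=-2120954.3216, Y=3519655.6670, Z=-4863977.1311
→ Helmert 7p (PV): X=-2120662.1585, Y=3519759.0036, Z=-4864543.4912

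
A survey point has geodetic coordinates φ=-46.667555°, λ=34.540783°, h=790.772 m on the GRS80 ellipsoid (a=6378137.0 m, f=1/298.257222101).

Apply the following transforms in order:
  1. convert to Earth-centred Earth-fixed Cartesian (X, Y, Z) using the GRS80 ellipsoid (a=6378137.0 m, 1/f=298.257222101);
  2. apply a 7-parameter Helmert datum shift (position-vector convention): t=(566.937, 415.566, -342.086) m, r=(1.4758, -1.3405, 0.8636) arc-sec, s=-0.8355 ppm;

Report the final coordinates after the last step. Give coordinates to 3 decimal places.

X=3612761.106 m, Y=2486830.008 m, Z=-4617353.986 m

start: φ=-46.667555°, λ=34.540783°, h=790.772 m
→ ECEF (a=6378137.000, f=1/298.257222101): X=3612177.5914, Y=2486368.3614, Z=-4617057.0225
→ Helmert 7p (PV): X=3612761.1062, Y=2486830.0082, Z=-4617353.9860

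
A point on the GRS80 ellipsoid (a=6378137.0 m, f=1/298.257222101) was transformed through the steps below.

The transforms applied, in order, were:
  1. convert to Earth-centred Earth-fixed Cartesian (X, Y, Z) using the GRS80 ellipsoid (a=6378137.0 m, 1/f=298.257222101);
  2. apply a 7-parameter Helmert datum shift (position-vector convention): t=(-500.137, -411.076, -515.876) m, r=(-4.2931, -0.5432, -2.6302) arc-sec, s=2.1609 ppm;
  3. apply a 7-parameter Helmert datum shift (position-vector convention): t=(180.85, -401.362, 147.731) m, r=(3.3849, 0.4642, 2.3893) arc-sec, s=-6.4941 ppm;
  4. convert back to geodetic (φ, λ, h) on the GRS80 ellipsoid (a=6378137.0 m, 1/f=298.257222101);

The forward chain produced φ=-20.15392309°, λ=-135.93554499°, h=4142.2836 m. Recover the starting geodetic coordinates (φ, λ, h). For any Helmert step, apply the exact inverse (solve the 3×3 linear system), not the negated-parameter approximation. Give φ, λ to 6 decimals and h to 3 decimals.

φ=-20.153434°, λ=-135.939008°, h=3297.332 m

start: φ=-20.153923°, λ=-135.935545°, h=4142.284 m
→ ECEF (a=6378137.000, f=1/298.257222101): X=-4306946.5054, Y=-4168543.5195, Z=-2185128.5867
→ Helmert⁻¹: X=-4307198.6911, Y=-4168155.1936, Z=-2185231.8012
→ Helmert⁻¹: X=-4306641.8562, Y=-4167744.5548, Z=-2184786.6082
→ geod (Bowring, a=6378137.000): φ=-20.15343400°, λ=-135.93900800°, h=3297.3320 m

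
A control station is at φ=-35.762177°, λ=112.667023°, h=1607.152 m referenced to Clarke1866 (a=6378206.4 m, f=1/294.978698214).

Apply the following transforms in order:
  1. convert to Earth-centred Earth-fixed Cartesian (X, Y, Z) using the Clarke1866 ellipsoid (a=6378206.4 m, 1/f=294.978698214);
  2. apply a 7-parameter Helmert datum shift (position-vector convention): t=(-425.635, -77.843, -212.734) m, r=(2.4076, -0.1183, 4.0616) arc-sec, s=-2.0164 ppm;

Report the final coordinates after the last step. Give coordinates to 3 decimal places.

start: φ=-35.762177°, λ=112.667023°, h=1607.152 m
→ ECEF (a=6378206.400, f=1/294.978698214): X=-1997356.7725, Y=4782565.0517, Z=-3707560.6641
→ Helmert 7p (PV): X=-1997870.4278, Y=4782481.5108, Z=-3707711.2440

X=-1997870.428 m, Y=4782481.511 m, Z=-3707711.244 m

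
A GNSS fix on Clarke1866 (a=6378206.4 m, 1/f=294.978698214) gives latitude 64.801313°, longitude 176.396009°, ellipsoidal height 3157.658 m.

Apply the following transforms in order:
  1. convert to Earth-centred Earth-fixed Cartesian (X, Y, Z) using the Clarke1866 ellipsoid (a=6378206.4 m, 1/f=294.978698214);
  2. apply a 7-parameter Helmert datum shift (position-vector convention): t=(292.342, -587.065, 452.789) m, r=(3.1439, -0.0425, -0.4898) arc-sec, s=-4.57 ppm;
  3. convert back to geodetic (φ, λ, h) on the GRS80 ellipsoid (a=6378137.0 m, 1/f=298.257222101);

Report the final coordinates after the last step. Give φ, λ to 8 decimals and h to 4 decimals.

start: φ=64.801313°, λ=176.396009°, h=3157.658 m
→ ECEF (a=6378206.400, f=1/294.978698214): X=-2719088.1680, Y=171260.6789, Z=5750978.8853
→ Helmert 7p (PV): X=-2718784.1781, Y=170591.6317, Z=5751407.4424
→ geod (Bowring, a=6378137.000): φ=64.80410339°, λ=176.40965112°, h=3273.1286 m

φ=64.80410339°, λ=176.40965112°, h=3273.1286 m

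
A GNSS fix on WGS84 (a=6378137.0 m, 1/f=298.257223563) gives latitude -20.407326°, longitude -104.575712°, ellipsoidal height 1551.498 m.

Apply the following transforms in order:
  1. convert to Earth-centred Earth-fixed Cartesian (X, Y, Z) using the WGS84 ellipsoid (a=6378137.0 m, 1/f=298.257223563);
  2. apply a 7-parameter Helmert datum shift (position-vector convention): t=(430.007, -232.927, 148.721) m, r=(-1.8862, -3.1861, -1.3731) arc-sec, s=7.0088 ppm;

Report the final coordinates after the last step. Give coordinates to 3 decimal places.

X=-1504938.571 m, Y=-5789484.771 m, Z=-2210393.977 m

start: φ=-20.407326°, λ=-104.575712°, h=1551.498 m
→ ECEF (a=6378137.000, f=1/298.257223563): X=-1505353.6343, Y=-5789201.0753, Z=-2210556.8917
→ Helmert 7p (PV): X=-1504938.5709, Y=-5789484.7712, Z=-2210393.9769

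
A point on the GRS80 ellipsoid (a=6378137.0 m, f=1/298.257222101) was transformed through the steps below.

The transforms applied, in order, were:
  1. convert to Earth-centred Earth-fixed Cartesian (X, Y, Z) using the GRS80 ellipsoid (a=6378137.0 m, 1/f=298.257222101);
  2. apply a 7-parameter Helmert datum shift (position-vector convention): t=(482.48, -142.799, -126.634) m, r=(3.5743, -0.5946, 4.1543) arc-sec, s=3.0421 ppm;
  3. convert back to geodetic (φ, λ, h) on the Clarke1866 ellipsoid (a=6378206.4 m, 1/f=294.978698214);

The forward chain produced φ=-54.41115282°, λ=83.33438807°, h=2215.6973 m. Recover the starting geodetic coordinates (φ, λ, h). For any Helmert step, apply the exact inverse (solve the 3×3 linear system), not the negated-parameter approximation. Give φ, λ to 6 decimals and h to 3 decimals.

φ=-54.408843°, λ=83.340935°, h=2055.928 m

start: φ=-54.411153°, λ=83.334388°, h=2215.697 m
→ ECEF (a=6378206.400, f=1/294.978698214): X=431973.5896, Y=3696360.3691, Z=-5165109.9872
→ Helmert⁻¹: X=431549.3553, Y=3696393.7280, Z=-5165032.9386
→ geod (Bowring, a=6378137.000): φ=-54.40884300°, λ=83.34093500°, h=2055.9280 m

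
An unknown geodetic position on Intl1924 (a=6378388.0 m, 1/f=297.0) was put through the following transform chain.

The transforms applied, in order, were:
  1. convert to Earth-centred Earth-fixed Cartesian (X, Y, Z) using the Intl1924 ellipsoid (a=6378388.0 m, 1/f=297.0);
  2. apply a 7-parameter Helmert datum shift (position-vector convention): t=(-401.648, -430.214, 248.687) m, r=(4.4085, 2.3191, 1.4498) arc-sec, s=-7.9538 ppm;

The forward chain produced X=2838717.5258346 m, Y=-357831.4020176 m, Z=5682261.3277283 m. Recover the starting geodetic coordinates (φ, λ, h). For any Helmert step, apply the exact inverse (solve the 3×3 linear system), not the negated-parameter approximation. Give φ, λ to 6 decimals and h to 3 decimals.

φ=63.425372°, λ=-7.173061°, h=698.097 m

start: X=2838717.5258, Y=-357831.4020, Z=5682261.3277 m
→ Helmert⁻¹: X=2839075.3588, Y=-357302.5426, Z=5682097.3919
→ geod (Bowring, a=6378388.000): φ=63.42537200°, λ=-7.17306100°, h=698.0970 m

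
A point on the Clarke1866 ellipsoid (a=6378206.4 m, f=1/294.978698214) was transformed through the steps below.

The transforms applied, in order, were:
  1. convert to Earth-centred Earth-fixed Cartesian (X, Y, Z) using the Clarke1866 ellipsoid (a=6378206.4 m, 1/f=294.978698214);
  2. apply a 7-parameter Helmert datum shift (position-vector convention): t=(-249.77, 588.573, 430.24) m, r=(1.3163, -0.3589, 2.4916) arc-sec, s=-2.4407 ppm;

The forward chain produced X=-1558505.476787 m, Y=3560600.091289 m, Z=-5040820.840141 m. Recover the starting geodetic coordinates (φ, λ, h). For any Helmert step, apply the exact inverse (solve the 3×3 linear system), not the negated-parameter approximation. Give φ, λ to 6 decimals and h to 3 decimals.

φ=-52.561007°, λ=113.639134°, h=620.354 m

start: X=-1558505.4768, Y=3560600.0913, Z=-5040820.8401 m
→ Helmert⁻¹: X=-1558225.2783, Y=3560006.8585, Z=-5041283.3916
→ geod (Bowring, a=6378206.400): φ=-52.56100700°, λ=113.63913400°, h=620.3540 m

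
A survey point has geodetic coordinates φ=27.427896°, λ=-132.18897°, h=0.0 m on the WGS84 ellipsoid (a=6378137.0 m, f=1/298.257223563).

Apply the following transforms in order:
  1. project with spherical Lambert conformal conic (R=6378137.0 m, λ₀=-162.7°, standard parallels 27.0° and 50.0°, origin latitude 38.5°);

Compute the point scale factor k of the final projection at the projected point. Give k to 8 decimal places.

0.99857780

start: φ=27.427896°, λ=-132.188970°, h=0.000 m
→ into lcc (λ₀=-162.7°): φ=27.42789600°, λ−λ₀=30.51103000°
scale k = 0.99857780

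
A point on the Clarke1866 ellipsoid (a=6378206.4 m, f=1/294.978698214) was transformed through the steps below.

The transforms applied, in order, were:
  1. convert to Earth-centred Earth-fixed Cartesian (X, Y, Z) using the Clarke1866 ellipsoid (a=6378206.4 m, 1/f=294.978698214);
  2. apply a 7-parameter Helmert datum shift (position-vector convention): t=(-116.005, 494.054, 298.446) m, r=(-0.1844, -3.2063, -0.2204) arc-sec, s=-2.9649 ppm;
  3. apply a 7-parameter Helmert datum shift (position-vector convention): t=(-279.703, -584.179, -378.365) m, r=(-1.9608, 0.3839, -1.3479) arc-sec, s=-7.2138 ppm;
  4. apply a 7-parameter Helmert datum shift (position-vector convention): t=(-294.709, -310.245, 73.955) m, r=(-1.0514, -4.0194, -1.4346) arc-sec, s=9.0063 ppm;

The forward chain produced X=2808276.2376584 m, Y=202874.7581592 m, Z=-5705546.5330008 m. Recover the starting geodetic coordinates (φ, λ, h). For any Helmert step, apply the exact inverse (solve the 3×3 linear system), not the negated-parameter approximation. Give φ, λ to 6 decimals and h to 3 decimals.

start: X=2808276.2377, Y=202874.7582, Z=-5705546.5330 m
→ Helmert⁻¹: X=2808433.0554, Y=203231.7897, Z=-5705622.7928
→ Helmert⁻¹: X=2808742.3063, Y=203890.0293, Z=-5705278.4187
→ Helmert⁻¹: X=2808777.7302, Y=203404.6804, Z=-5705637.2607
→ geod (Bowring, a=6378206.400): φ=-63.88449600°, λ=4.14198700°, h=1972.5880 m

φ=-63.884496°, λ=4.141987°, h=1972.588 m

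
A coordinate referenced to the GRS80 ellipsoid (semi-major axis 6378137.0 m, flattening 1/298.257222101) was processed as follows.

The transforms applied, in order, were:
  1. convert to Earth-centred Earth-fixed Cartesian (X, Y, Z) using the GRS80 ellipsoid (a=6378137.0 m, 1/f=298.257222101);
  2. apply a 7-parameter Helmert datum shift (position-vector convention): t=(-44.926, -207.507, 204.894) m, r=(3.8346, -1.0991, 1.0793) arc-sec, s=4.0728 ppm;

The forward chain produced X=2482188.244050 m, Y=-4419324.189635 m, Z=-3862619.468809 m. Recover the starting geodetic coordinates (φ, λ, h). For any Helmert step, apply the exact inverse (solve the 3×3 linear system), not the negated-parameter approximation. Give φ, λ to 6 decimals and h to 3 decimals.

φ=-37.496531°, λ=-60.677827°, h=2433.102 m

start: X=2482188.2440, Y=-4419324.1896, Z=-3862619.4688 m
→ Helmert⁻¹: X=2482179.3537, Y=-4419183.4837, Z=-3862739.7013
→ geod (Bowring, a=6378137.000): φ=-37.49653100°, λ=-60.67782700°, h=2433.1020 m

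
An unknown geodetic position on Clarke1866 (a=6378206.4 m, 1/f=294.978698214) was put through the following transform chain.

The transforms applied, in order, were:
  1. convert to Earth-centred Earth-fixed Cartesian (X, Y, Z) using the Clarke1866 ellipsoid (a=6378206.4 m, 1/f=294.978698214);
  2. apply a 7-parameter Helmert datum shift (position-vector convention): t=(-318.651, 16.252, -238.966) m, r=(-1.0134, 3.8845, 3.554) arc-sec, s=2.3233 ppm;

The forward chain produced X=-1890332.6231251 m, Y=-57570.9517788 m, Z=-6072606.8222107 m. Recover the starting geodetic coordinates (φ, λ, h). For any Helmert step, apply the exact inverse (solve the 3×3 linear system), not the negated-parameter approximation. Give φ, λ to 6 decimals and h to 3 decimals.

φ=-72.815002°, λ=-178.256569°, h=1461.495 m

start: X=-1890332.6231, Y=-57570.9518, Z=-6072606.8222 m
→ Helmert⁻¹: X=-1889896.2134, Y=-57524.6723, Z=-6072389.6226
→ geod (Bowring, a=6378206.400): φ=-72.81500200°, λ=-178.25656900°, h=1461.4950 m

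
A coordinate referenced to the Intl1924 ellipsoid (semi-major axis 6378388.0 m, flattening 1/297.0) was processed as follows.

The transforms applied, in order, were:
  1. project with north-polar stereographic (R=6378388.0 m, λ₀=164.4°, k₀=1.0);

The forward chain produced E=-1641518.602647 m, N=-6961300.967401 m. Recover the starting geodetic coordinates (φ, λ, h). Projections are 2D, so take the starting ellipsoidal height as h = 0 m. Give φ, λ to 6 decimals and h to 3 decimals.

φ=31.444727°, λ=151.131677°, h=0.000 m

start: E=-1641518.6026, N=-6961300.9674 m
→ stereo⁻¹: φ=31.44472700°, λ=151.13167700°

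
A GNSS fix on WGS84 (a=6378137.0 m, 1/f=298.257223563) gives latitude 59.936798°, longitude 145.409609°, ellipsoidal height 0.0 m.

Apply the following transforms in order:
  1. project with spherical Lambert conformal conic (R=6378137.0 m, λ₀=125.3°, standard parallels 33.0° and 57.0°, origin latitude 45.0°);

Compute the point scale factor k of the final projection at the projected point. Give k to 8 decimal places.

1.01382733

start: φ=59.936798°, λ=145.409609°, h=0.000 m
→ into lcc (λ₀=125.3°): φ=59.93679800°, λ−λ₀=20.10960900°
scale k = 1.01382733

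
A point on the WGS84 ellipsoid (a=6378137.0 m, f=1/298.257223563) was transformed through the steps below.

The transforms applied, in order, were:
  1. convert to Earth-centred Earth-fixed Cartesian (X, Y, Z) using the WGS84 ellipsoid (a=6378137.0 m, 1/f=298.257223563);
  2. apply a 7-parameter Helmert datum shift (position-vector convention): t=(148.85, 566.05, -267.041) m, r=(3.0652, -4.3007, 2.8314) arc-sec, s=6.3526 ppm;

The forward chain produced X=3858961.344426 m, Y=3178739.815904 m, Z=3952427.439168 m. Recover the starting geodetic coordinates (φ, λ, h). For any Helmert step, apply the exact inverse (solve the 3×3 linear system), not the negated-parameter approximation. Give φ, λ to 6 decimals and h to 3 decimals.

start: X=3858961.3444, Y=3178739.8159, Z=3952427.4392 m
→ Helmert⁻¹: X=3858914.0197, Y=3178159.3418, Z=3952541.6815
→ geod (Bowring, a=6378137.000): φ=38.51846100°, λ=39.47449600°, h=3064.8810 m

φ=38.518461°, λ=39.474496°, h=3064.881 m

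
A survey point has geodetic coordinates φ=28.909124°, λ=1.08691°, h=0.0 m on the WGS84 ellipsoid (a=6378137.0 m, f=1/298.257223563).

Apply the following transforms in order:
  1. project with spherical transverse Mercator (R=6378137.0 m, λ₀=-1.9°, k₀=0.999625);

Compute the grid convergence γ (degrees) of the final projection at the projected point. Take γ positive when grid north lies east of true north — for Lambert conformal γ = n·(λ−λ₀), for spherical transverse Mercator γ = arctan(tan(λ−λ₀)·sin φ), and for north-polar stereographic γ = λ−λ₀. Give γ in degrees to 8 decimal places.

1.44494045

start: φ=28.909124°, λ=1.086910°, h=0.000 m
→ into tm (λ₀=-1.9°): φ=28.90912400°, λ−λ₀=2.98691000°
convergence γ = 1.44494045°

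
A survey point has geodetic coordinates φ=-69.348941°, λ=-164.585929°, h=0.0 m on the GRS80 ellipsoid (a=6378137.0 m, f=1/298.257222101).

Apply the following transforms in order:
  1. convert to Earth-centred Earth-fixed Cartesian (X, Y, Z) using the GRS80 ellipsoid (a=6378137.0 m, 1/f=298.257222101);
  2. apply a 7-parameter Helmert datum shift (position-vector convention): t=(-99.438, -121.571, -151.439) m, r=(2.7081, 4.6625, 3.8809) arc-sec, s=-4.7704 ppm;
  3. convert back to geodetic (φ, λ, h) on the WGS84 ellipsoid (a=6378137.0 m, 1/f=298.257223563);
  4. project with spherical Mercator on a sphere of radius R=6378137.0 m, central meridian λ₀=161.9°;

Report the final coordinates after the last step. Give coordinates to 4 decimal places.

start: φ=-69.348941°, λ=-164.585929°, h=0.000 m
→ ECEF (a=6378137.000, f=1/298.257222101): X=-2174886.3894, Y=-599638.2019, Z=-5945811.5987
→ Helmert 7p (PV): X=-2175098.5712, Y=-599719.7694, Z=-5945893.3847
→ geod (Bowring, a=6378137.000): φ=-69.34730192°, λ=-164.58536431°, h=156.3192 m
→ merc (R=6378137.0, λ₀=161.9°): E=3730832.1793, N=-10859530.1221

E=3730832.1793 m, N=-10859530.1221 m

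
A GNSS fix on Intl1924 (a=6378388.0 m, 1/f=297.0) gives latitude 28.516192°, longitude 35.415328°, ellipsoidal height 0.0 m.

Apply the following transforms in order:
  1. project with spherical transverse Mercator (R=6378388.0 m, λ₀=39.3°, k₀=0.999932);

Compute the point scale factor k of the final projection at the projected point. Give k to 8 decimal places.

start: φ=28.516192°, λ=35.415328°, h=0.000 m
→ into tm (λ₀=39.3°): φ=28.51619200°, λ−λ₀=-3.88467200°
scale k = 1.00170847

1.00170847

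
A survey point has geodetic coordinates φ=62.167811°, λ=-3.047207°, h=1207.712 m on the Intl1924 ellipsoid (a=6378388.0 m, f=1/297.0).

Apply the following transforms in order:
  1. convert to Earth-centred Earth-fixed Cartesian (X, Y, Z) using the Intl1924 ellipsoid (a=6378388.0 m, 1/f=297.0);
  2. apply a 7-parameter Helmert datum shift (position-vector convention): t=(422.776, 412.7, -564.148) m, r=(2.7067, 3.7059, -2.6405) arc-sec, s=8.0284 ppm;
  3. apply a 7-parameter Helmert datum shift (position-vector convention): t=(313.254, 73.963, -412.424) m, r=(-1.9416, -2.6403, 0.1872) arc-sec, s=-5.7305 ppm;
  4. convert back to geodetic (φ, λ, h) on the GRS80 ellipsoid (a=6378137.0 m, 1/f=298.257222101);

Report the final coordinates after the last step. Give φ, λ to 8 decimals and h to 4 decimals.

φ=62.15710993°, λ=-3.03818613°, h=869.4509 m

start: φ=62.167811°, λ=-3.047207°, h=1207.712 m
→ ECEF (a=6378388.000, f=1/297.0): X=2982164.5945, Y=-158752.5371, Z=5618462.6385
→ Helmert 7p (PV): X=2982710.2264, Y=-158453.0168, Z=5617887.9344
→ Helmert 7p (PV): X=2982934.6202, Y=-158322.5571, Z=5617482.9887
→ geod (Bowring, a=6378137.000): φ=62.15710993°, λ=-3.03818613°, h=869.4509 m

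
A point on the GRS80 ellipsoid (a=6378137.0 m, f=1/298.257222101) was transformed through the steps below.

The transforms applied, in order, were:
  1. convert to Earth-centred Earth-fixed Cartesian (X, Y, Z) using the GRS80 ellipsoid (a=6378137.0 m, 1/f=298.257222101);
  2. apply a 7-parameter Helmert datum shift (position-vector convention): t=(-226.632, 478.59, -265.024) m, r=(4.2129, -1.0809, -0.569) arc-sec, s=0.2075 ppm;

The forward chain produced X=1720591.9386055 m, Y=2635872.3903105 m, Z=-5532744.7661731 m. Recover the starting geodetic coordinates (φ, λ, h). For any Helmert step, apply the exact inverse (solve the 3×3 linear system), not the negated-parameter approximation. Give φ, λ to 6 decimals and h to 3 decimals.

φ=-60.530366°, λ=56.856365°, h=3165.279 m

start: X=1720591.9386, Y=2635872.3903, Z=-5532744.7662 m
→ Helmert⁻¹: X=1720781.9514, Y=2635284.9998, Z=-5532541.4366
→ geod (Bowring, a=6378137.000): φ=-60.53036600°, λ=56.85636500°, h=3165.2790 m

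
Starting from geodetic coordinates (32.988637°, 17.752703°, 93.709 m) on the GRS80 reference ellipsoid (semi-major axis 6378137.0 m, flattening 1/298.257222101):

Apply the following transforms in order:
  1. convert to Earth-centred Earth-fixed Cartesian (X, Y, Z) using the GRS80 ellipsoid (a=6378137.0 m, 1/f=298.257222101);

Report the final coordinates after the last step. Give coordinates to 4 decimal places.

X=5100230.7132 m, Y=1632861.9908 m, Z=3452952.6972 m

start: φ=32.988637°, λ=17.752703°, h=93.709 m
→ ECEF (a=6378137.000, f=1/298.257222101): X=5100230.7132, Y=1632861.9908, Z=3452952.6972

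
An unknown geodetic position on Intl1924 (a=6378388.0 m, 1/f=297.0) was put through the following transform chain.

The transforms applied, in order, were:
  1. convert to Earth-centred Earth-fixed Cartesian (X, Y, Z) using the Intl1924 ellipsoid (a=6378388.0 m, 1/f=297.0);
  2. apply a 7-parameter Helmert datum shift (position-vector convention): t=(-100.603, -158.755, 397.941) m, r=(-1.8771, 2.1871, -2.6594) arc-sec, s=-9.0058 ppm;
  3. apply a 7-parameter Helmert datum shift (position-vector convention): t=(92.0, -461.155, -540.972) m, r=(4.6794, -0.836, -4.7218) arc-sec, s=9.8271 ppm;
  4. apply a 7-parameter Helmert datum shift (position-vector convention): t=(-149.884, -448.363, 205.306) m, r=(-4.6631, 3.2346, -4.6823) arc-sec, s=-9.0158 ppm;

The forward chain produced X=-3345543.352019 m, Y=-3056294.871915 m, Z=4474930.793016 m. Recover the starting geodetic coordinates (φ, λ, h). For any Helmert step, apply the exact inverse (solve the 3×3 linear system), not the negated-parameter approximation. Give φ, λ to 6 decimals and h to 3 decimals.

φ=44.837587°, λ=-137.592727°, h=220.166 m

start: X=-3345543.3520, Y=-3056294.8719, Z=4474930.7930 m
→ Helmert⁻¹: X=-3345424.4264, Y=-3056051.1625, Z=4474644.2792
→ Helmert⁻¹: X=-3345395.4646, Y=-3055535.0362, Z=4475224.1516
→ Helmert⁻¹: X=-3345333.0421, Y=-3055487.6520, Z=4474803.2323
→ geod (Bowring, a=6378388.000): φ=44.83758700°, λ=-137.59272700°, h=220.1660 m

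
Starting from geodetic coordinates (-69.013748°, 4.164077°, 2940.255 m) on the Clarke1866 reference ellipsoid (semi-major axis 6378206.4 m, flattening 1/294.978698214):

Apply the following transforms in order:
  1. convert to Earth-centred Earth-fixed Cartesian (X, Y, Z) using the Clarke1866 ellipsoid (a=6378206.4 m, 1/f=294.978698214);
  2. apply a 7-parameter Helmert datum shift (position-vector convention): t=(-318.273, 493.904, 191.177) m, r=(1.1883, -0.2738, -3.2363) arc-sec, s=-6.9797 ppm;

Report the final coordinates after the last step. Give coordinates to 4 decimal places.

X=2285763.6361 m, Y=166929.8464 m, Z=-5934845.0678 m

start: φ=-69.013748°, λ=4.164077°, h=2940.255 m
→ ECEF (a=6378206.400, f=1/294.978698214): X=2286087.3756, Y=166438.7806, Z=-5935081.6633
→ Helmert 7p (PV): X=2285763.6361, Y=166929.8464, Z=-5934845.0678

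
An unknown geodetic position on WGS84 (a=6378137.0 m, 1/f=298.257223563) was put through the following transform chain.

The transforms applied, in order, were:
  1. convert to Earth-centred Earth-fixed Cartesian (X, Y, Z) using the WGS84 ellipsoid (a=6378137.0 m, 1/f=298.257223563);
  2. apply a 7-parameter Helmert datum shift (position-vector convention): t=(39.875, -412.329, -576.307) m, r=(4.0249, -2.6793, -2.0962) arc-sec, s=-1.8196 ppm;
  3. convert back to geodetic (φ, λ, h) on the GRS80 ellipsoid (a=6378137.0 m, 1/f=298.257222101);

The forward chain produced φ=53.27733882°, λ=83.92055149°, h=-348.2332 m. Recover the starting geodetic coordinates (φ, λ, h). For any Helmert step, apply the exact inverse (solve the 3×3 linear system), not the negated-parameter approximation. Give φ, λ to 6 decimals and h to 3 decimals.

start: φ=53.277339°, λ=83.920551°, h=-348.233 m
→ ECEF (a=6378137.000, f=1/298.257222101): X=404754.4795, Y=3800283.2910, Z=5088779.5060
→ Helmert⁻¹: X=404742.8225, Y=3800805.9576, Z=5089285.6500
→ geod (Bowring, a=6378137.000): φ=53.27632400°, λ=83.92155500°, h=367.4910 m

φ=53.276324°, λ=83.921555°, h=367.491 m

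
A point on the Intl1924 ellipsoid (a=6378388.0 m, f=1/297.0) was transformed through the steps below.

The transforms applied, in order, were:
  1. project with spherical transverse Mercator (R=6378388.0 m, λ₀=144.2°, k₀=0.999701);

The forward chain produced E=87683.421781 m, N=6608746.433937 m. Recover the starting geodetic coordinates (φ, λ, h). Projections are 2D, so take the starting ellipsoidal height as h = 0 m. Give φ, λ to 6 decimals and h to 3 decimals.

start: E=87683.4218, N=6608746.4339 m
→ tm⁻¹: φ=59.37364700°, λ=145.74665600°

φ=59.373647°, λ=145.746656°, h=0.000 m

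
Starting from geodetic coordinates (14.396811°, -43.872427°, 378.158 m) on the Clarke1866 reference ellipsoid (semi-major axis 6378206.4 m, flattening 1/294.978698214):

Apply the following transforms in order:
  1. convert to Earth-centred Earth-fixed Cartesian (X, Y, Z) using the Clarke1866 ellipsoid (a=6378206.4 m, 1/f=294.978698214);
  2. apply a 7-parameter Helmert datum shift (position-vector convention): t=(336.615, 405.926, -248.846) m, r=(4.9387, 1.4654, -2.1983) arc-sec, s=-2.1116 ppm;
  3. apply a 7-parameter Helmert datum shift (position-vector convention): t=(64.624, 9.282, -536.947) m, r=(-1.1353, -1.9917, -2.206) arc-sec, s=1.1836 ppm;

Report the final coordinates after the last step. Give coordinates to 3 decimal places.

start: φ=14.396811°, λ=-43.872427°, h=378.158 m
→ ECEF (a=6378206.400, f=1/294.978698214): X=4454758.1817, Y=-4282782.3917, Z=1575541.1630
→ Helmert 7p (PV): X=4455050.9390, Y=-4282452.6233, Z=1575154.7970
→ Helmert 7p (PV): X=4455059.8254, Y=-4282487.3869, Z=1574686.3035

X=4455059.825 m, Y=-4282487.387 m, Z=1574686.304 m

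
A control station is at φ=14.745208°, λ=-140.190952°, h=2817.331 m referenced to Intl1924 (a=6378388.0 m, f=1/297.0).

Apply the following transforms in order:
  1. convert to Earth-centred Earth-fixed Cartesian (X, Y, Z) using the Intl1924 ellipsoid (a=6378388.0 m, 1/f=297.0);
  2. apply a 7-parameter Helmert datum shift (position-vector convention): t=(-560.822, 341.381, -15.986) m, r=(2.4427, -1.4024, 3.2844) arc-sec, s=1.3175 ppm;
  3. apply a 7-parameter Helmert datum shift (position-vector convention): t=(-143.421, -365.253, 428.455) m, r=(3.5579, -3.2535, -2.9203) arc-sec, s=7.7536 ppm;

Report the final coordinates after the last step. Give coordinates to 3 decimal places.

X=-4742304.512 m, Y=-3951875.768 m, Z=1613793.730 m

start: φ=14.745208°, λ=-140.190952°, h=2817.331 m
→ ECEF (a=6378388.000, f=1/297.0): X=-4741527.8119, Y=-3951760.7479, Z=1613588.6215
→ Helmert 7p (PV): X=-4742042.9269, Y=-3951519.1828, Z=1613495.7246
→ Helmert 7p (PV): X=-4742304.5124, Y=-3951875.7676, Z=1613793.7302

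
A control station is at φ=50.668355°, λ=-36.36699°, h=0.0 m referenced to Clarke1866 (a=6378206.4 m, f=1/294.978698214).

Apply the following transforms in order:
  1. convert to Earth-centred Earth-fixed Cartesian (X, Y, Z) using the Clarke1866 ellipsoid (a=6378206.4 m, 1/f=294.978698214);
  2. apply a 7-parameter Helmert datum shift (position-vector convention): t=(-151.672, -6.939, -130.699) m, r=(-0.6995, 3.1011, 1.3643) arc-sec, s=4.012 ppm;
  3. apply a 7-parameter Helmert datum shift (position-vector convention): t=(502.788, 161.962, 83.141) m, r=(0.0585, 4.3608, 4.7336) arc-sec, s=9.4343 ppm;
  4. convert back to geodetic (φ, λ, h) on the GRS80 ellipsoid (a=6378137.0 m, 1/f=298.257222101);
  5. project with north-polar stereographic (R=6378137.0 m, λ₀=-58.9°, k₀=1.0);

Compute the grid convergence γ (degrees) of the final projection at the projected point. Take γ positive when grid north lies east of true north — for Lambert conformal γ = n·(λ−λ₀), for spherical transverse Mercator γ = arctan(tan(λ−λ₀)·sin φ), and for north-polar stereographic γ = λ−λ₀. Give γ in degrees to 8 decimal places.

22.54107710

start: φ=50.668355°, λ=-36.366990°, h=0.000 m
→ ECEF (a=6378206.400, f=1/294.978698214): X=3261823.7609, Y=-2401924.3882, Z=4910039.4813
→ Helmert 7p (PV): X=3261774.8831, Y=-2401902.7376, Z=4909887.5867
→ Helmert 7p (PV): X=3262467.3704, Y=-2401689.9727, Z=4909947.4075
→ geod (Bowring, a=6378137.000): φ=50.66309476°, λ=-36.35892290°, h=96.4641 m
→ into stereo (λ₀=-58.9°): φ=50.66309476°, λ−λ₀=22.54107710°
convergence γ = 22.54107710°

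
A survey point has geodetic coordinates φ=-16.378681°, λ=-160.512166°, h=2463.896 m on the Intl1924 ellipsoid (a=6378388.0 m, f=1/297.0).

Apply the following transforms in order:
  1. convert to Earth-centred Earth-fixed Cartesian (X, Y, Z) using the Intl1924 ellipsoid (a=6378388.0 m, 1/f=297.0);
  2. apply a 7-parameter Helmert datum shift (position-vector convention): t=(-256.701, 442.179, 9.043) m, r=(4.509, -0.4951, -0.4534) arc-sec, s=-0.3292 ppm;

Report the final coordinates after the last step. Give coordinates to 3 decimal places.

start: φ=-16.378681°, λ=-160.512166°, h=2463.896 m
→ ECEF (a=6378388.000, f=1/297.0): X=-5772742.9879, Y=-2042856.1337, Z=-1787687.5119
→ Helmert 7p (PV): X=-5772997.9880, Y=-2042361.5136, Z=-1787736.3941

X=-5772997.988 m, Y=-2042361.514 m, Z=-1787736.394 m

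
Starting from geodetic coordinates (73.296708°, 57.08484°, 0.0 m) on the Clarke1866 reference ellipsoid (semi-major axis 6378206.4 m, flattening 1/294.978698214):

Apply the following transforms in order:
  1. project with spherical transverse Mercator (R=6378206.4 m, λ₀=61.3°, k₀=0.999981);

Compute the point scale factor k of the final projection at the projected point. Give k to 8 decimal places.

start: φ=73.296708°, λ=57.084840°, h=0.000 m
→ into tm (λ₀=61.3°): φ=73.29670800°, λ−λ₀=-4.21516000°
scale k = 1.00020422

1.00020422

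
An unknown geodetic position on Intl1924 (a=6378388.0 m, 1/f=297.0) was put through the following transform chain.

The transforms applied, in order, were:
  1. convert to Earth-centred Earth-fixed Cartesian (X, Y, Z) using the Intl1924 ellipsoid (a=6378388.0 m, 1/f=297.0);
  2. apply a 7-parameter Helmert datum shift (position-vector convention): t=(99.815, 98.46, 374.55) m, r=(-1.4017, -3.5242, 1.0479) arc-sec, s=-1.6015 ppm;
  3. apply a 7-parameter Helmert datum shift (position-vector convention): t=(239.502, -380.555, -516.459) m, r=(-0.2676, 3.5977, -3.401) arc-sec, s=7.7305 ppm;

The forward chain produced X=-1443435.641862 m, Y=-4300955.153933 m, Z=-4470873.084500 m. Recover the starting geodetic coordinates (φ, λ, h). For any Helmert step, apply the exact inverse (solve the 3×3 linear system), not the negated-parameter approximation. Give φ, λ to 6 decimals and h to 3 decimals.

start: X=-1443435.6419, Y=-4300955.1539, Z=-4470873.0845 m
→ Helmert⁻¹: X=-1443515.1013, Y=-4300559.3554, Z=-4470352.8251
→ Helmert⁻¹: X=-1443715.4631, Y=-4300626.9868, Z=-4470739.0934
→ geod (Bowring, a=6378388.000): φ=-44.77496800°, λ=-108.55684200°, h=1460.1620 m

φ=-44.774968°, λ=-108.556842°, h=1460.162 m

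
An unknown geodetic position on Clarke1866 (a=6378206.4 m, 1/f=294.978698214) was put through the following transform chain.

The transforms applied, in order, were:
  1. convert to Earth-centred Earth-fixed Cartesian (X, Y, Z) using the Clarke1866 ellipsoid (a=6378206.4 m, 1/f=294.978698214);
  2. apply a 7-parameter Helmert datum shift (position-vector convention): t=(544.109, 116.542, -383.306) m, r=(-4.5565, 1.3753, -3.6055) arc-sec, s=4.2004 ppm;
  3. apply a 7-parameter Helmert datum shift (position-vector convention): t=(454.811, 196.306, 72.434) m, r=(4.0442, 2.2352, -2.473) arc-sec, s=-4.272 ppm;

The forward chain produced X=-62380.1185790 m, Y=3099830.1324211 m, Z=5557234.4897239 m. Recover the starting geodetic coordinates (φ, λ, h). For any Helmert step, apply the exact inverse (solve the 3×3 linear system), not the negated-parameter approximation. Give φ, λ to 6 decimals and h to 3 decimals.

φ=61.011240°, λ=91.174914°, h=2056.634 m

start: X=-62380.1186, Y=3099830.1324, Z=5557234.4897 m
→ Helmert⁻¹: X=-62932.5824, Y=3099755.2712, Z=5557124.3377
→ Helmert⁻¹: X=-63567.6597, Y=3099501.8291, Z=5557552.3458
→ geod (Bowring, a=6378206.400): φ=61.01124000°, λ=91.17491400°, h=2056.6340 m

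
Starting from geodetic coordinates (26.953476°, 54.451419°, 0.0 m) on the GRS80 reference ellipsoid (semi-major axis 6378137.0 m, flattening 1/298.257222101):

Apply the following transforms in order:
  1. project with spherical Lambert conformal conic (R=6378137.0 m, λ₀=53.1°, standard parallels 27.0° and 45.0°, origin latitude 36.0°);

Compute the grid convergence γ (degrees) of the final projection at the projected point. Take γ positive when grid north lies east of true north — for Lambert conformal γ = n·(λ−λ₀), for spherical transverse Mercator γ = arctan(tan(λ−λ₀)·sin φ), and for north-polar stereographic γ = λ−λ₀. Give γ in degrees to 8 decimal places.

start: φ=26.953476°, λ=54.451419°, h=0.000 m
→ into lcc (λ₀=53.1°): φ=26.95347600°, λ−λ₀=1.35141900°
convergence γ = 0.79765368°

0.79765368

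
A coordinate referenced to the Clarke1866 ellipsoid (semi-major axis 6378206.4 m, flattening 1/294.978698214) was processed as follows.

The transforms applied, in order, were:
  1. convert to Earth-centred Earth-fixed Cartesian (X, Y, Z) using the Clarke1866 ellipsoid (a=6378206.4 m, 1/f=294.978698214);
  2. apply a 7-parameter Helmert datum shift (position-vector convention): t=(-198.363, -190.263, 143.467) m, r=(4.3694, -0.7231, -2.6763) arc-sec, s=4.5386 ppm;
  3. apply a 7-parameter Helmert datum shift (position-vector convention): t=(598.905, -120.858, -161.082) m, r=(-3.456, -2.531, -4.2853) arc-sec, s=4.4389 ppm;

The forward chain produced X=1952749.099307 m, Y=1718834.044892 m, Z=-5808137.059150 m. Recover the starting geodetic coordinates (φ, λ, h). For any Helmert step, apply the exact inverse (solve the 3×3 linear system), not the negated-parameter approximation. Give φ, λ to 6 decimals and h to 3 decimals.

start: X=1952749.0993, Y=1718834.0449, Z=-5808137.0591 m
→ Helmert⁻¹: X=1952034.5465, Y=1719085.1406, Z=-5807945.3454
→ Helmert⁻¹: X=1952181.3814, Y=1719169.8945, Z=-5808105.7136
→ geod (Bowring, a=6378206.400): φ=-66.01870000°, λ=41.36845100°, h=3830.9780 m

φ=-66.018700°, λ=41.368451°, h=3830.978 m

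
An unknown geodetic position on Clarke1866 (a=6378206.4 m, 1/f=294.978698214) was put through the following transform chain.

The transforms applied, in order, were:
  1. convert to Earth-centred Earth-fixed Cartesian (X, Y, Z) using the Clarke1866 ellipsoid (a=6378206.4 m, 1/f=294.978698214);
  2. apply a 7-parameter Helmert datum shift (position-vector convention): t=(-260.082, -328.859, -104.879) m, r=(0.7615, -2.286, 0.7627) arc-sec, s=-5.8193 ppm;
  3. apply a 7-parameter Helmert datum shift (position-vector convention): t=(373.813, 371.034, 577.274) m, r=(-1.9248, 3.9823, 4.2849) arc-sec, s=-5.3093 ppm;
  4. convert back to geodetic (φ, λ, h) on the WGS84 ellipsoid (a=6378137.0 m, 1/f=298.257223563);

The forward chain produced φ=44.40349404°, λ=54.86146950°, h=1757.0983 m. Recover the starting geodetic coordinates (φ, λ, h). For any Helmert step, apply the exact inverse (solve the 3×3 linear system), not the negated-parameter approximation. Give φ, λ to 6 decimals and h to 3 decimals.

start: φ=44.403494°, λ=54.861469°, h=1757.098 m
→ ECEF (a=6378137.000, f=1/298.257223563): X=2627682.5727, Y=3733474.6742, Z=4441462.5301
→ Helmert⁻¹: X=2627314.5169, Y=3733027.4392, Z=4440994.3946
→ Helmert⁻¹: X=2627652.9143, Y=3733384.7035, Z=4441082.2128
→ geod (Bowring, a=6378206.400): φ=44.40376000°, λ=54.86112400°, h=1473.1080 m

φ=44.403760°, λ=54.861124°, h=1473.108 m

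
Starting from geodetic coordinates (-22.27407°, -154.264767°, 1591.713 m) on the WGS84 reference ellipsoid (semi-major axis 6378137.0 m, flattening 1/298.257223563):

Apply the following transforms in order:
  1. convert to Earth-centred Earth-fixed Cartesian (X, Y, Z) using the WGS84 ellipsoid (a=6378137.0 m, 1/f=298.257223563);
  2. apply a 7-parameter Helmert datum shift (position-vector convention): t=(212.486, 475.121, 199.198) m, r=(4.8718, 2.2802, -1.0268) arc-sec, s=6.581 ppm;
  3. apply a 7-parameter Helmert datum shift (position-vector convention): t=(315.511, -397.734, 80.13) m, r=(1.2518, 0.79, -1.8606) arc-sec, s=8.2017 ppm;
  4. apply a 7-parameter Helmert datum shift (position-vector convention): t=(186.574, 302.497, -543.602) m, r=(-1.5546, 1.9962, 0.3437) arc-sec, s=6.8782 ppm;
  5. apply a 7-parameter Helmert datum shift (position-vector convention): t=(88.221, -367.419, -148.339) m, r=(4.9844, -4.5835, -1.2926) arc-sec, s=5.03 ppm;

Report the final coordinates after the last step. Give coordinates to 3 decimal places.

start: φ=-22.274070°, λ=-154.264767°, h=1591.713 m
→ ECEF (a=6378137.000, f=1/298.257223563): X=-5320655.4485, Y=-2564689.3940, Z=-2403127.4202
→ Helmert 7p (PV): X=-5320517.3111, Y=-2564147.9042, Z=-2402945.7946
→ Helmert 7p (PV): X=-5320277.7708, Y=-2564504.0914, Z=-2402880.5567
→ Helmert 7p (PV): X=-5320146.7723, Y=-2564246.2093, Z=-2403369.8684
→ Helmert 7p (PV): X=-5320047.9745, Y=-2564535.1086, Z=-2403710.4837

X=-5320047.974 m, Y=-2564535.109 m, Z=-2403710.484 m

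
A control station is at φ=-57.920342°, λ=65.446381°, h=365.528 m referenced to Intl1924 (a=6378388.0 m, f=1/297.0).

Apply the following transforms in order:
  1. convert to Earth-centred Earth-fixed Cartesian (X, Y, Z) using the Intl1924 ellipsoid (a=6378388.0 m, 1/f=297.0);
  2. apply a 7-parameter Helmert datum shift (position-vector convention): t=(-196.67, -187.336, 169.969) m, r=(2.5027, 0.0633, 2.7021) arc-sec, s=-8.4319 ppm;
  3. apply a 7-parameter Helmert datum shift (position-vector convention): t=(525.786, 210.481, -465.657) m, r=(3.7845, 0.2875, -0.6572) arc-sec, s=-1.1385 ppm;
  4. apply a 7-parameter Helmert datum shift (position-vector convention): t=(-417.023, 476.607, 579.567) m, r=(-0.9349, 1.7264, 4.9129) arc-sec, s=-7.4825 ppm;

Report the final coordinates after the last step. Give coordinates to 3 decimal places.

start: φ=-57.920342°, λ=65.446381°, h=365.528 m
→ ECEF (a=6378388.000, f=1/297.0): X=1411167.3265, Y=3088860.5369, Z=-5381454.1425
→ Helmert 7p (PV): X=1410916.6420, Y=3088730.9372, Z=-5381201.7525
→ Helmert 7p (PV): X=1411443.1624, Y=3089032.1392, Z=-5381606.5783
→ Helmert 7p (PV): X=1410896.9602, Y=3089494.8585, Z=-5381012.5579

X=1410896.960 m, Y=3089494.859 m, Z=-5381012.558 m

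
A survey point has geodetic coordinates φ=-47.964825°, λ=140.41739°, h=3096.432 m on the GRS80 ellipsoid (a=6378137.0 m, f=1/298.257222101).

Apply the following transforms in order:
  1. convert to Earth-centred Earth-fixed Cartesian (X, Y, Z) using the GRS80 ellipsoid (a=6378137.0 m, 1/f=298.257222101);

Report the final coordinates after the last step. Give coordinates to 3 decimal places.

X=-3299161.629 m, Y=2727617.653 m, Z=-4716558.221 m

start: φ=-47.964825°, λ=140.417390°, h=3096.432 m
→ ECEF (a=6378137.000, f=1/298.257222101): X=-3299161.6295, Y=2727617.6527, Z=-4716558.2212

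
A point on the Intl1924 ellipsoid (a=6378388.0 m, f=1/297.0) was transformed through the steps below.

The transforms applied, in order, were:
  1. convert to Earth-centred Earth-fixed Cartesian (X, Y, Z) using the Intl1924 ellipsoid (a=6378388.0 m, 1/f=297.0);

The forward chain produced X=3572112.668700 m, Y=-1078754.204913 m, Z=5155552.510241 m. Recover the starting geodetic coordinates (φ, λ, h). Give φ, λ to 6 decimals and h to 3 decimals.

start: X=3572112.6687, Y=-1078754.2049, Z=5155552.5102 m
→ geod (Bowring, a=6378388.000): φ=54.28738400°, λ=-16.80396600°, h=-40.3720 m

φ=54.287384°, λ=-16.803966°, h=-40.372 m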